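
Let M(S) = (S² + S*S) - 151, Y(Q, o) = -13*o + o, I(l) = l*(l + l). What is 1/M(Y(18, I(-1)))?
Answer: 1/1001 ≈ 0.00099900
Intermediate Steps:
I(l) = 2*l² (I(l) = l*(2*l) = 2*l²)
Y(Q, o) = -12*o
M(S) = -151 + 2*S² (M(S) = (S² + S²) - 151 = 2*S² - 151 = -151 + 2*S²)
1/M(Y(18, I(-1))) = 1/(-151 + 2*(-24*(-1)²)²) = 1/(-151 + 2*(-24)²) = 1/(-151 + 2*576) = 1/(-151 + 1152) = 1/1001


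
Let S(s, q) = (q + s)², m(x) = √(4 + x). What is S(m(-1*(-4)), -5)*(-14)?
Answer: -462 + 280*√2 ≈ -66.020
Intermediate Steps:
S(m(-1*(-4)), -5)*(-14) = (-5 + √(4 - 1*(-4)))²*(-14) = (-5 + √(4 + 4))²*(-14) = (-5 + √8)²*(-14) = (-5 + 2*√2)²*(-14) = -14*(-5 + 2*√2)²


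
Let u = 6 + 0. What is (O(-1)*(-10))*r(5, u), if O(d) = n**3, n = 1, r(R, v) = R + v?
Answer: -110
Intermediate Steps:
u = 6
O(d) = 1 (O(d) = 1**3 = 1)
(O(-1)*(-10))*r(5, u) = (1*(-10))*(5 + 6) = -10*11 = -110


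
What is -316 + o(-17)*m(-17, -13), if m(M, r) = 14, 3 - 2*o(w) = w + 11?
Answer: -253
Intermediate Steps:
o(w) = -4 - w/2 (o(w) = 3/2 - (w + 11)/2 = 3/2 - (11 + w)/2 = 3/2 + (-11/2 - w/2) = -4 - w/2)
-316 + o(-17)*m(-17, -13) = -316 + (-4 - 1/2*(-17))*14 = -316 + (-4 + 17/2)*14 = -316 + (9/2)*14 = -316 + 63 = -253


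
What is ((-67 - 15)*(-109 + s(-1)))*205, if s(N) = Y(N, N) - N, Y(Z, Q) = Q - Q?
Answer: 1815480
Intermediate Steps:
Y(Z, Q) = 0
s(N) = -N (s(N) = 0 - N = -N)
((-67 - 15)*(-109 + s(-1)))*205 = ((-67 - 15)*(-109 - 1*(-1)))*205 = -82*(-109 + 1)*205 = -82*(-108)*205 = 8856*205 = 1815480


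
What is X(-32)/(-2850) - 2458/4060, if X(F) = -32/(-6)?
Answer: -1054043/1735650 ≈ -0.60729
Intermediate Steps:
X(F) = 16/3 (X(F) = -32*(-1/6) = 16/3)
X(-32)/(-2850) - 2458/4060 = (16/3)/(-2850) - 2458/4060 = (16/3)*(-1/2850) - 2458*1/4060 = -8/4275 - 1229/2030 = -1054043/1735650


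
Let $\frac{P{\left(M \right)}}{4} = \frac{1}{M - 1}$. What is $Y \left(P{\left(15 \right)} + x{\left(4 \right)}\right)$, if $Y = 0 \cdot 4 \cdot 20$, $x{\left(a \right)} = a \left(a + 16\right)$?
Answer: $0$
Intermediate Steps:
$x{\left(a \right)} = a \left(16 + a\right)$
$P{\left(M \right)} = \frac{4}{-1 + M}$ ($P{\left(M \right)} = \frac{4}{M - 1} = \frac{4}{-1 + M}$)
$Y = 0$ ($Y = 0 \cdot 20 = 0$)
$Y \left(P{\left(15 \right)} + x{\left(4 \right)}\right) = 0 \left(\frac{4}{-1 + 15} + 4 \left(16 + 4\right)\right) = 0 \left(\frac{4}{14} + 4 \cdot 20\right) = 0 \left(4 \cdot \frac{1}{14} + 80\right) = 0 \left(\frac{2}{7} + 80\right) = 0 \cdot \frac{562}{7} = 0$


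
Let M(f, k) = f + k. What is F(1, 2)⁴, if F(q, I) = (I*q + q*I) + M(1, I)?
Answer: 2401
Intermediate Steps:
F(q, I) = 1 + I + 2*I*q (F(q, I) = (I*q + q*I) + (1 + I) = (I*q + I*q) + (1 + I) = 2*I*q + (1 + I) = 1 + I + 2*I*q)
F(1, 2)⁴ = (1 + 2 + 2*2*1)⁴ = (1 + 2 + 4)⁴ = 7⁴ = 2401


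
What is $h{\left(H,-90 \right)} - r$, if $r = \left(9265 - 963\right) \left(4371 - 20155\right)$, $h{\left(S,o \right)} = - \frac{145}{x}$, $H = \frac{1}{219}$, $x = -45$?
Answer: $\frac{1179348941}{9} \approx 1.3104 \cdot 10^{8}$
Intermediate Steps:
$H = \frac{1}{219} \approx 0.0045662$
$h{\left(S,o \right)} = \frac{29}{9}$ ($h{\left(S,o \right)} = - \frac{145}{-45} = \left(-145\right) \left(- \frac{1}{45}\right) = \frac{29}{9}$)
$r = -131038768$ ($r = 8302 \left(-15784\right) = -131038768$)
$h{\left(H,-90 \right)} - r = \frac{29}{9} - -131038768 = \frac{29}{9} + 131038768 = \frac{1179348941}{9}$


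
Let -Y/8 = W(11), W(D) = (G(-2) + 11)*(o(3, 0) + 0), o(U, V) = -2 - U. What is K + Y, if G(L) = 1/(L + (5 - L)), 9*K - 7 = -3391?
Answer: 72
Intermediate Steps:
K = -376 (K = 7/9 + (⅑)*(-3391) = 7/9 - 3391/9 = -376)
G(L) = ⅕ (G(L) = 1/5 = ⅕)
W(D) = -56 (W(D) = (⅕ + 11)*((-2 - 1*3) + 0) = 56*((-2 - 3) + 0)/5 = 56*(-5 + 0)/5 = (56/5)*(-5) = -56)
Y = 448 (Y = -8*(-56) = 448)
K + Y = -376 + 448 = 72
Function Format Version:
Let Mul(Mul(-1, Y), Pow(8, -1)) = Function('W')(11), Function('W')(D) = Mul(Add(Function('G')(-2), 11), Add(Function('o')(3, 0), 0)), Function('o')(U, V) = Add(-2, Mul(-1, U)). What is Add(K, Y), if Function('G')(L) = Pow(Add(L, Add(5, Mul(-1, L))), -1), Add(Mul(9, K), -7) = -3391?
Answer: 72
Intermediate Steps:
K = -376 (K = Add(Rational(7, 9), Mul(Rational(1, 9), -3391)) = Add(Rational(7, 9), Rational(-3391, 9)) = -376)
Function('G')(L) = Rational(1, 5) (Function('G')(L) = Pow(5, -1) = Rational(1, 5))
Function('W')(D) = -56 (Function('W')(D) = Mul(Add(Rational(1, 5), 11), Add(Add(-2, Mul(-1, 3)), 0)) = Mul(Rational(56, 5), Add(Add(-2, -3), 0)) = Mul(Rational(56, 5), Add(-5, 0)) = Mul(Rational(56, 5), -5) = -56)
Y = 448 (Y = Mul(-8, -56) = 448)
Add(K, Y) = Add(-376, 448) = 72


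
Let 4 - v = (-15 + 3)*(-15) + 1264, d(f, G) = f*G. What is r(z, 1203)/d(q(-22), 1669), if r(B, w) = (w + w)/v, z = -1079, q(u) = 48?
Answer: -401/19226880 ≈ -2.0856e-5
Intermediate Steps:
d(f, G) = G*f
v = -1440 (v = 4 - ((-15 + 3)*(-15) + 1264) = 4 - (-12*(-15) + 1264) = 4 - (180 + 1264) = 4 - 1*1444 = 4 - 1444 = -1440)
r(B, w) = -w/720 (r(B, w) = (w + w)/(-1440) = (2*w)*(-1/1440) = -w/720)
r(z, 1203)/d(q(-22), 1669) = (-1/720*1203)/((1669*48)) = -401/240/80112 = -401/240*1/80112 = -401/19226880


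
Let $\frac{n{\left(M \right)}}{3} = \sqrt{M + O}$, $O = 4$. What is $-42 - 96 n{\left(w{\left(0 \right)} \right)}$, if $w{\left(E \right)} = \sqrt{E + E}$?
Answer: $-618$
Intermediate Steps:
$w{\left(E \right)} = \sqrt{2} \sqrt{E}$ ($w{\left(E \right)} = \sqrt{2 E} = \sqrt{2} \sqrt{E}$)
$n{\left(M \right)} = 3 \sqrt{4 + M}$ ($n{\left(M \right)} = 3 \sqrt{M + 4} = 3 \sqrt{4 + M}$)
$-42 - 96 n{\left(w{\left(0 \right)} \right)} = -42 - 96 \cdot 3 \sqrt{4 + \sqrt{2} \sqrt{0}} = -42 - 96 \cdot 3 \sqrt{4 + \sqrt{2} \cdot 0} = -42 - 96 \cdot 3 \sqrt{4 + 0} = -42 - 96 \cdot 3 \sqrt{4} = -42 - 96 \cdot 3 \cdot 2 = -42 - 576 = -618$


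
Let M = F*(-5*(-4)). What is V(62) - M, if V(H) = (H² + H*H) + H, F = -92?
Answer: 9590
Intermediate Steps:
V(H) = H + 2*H² (V(H) = (H² + H²) + H = 2*H² + H = H + 2*H²)
M = -1840 (M = -(-460)*(-4) = -92*20 = -1840)
V(62) - M = 62*(1 + 2*62) - 1*(-1840) = 62*(1 + 124) + 1840 = 62*125 + 1840 = 7750 + 1840 = 9590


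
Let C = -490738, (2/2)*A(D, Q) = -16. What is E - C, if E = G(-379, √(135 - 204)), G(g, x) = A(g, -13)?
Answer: 490722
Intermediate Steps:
A(D, Q) = -16
G(g, x) = -16
E = -16
E - C = -16 - 1*(-490738) = -16 + 490738 = 490722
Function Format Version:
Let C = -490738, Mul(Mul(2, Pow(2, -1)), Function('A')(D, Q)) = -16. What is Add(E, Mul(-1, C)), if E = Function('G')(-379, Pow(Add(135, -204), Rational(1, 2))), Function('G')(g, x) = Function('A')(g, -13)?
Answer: 490722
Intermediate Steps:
Function('A')(D, Q) = -16
Function('G')(g, x) = -16
E = -16
Add(E, Mul(-1, C)) = Add(-16, Mul(-1, -490738)) = Add(-16, 490738) = 490722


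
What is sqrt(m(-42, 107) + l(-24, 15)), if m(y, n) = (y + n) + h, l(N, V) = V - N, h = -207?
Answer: I*sqrt(103) ≈ 10.149*I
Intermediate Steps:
m(y, n) = -207 + n + y (m(y, n) = (y + n) - 207 = (n + y) - 207 = -207 + n + y)
sqrt(m(-42, 107) + l(-24, 15)) = sqrt((-207 + 107 - 42) + (15 - 1*(-24))) = sqrt(-142 + (15 + 24)) = sqrt(-142 + 39) = sqrt(-103) = I*sqrt(103)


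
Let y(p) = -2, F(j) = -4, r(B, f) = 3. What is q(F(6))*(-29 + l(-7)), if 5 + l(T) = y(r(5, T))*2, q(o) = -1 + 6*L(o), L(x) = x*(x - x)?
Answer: 38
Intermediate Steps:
L(x) = 0 (L(x) = x*0 = 0)
q(o) = -1 (q(o) = -1 + 6*0 = -1 + 0 = -1)
l(T) = -9 (l(T) = -5 - 2*2 = -5 - 4 = -9)
q(F(6))*(-29 + l(-7)) = -(-29 - 9) = -1*(-38) = 38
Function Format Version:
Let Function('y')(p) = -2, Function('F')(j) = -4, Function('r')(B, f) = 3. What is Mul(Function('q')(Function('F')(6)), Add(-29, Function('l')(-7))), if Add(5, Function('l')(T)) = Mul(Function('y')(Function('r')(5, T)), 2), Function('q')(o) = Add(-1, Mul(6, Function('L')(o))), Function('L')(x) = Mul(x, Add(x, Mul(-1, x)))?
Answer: 38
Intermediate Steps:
Function('L')(x) = 0 (Function('L')(x) = Mul(x, 0) = 0)
Function('q')(o) = -1 (Function('q')(o) = Add(-1, Mul(6, 0)) = Add(-1, 0) = -1)
Function('l')(T) = -9 (Function('l')(T) = Add(-5, Mul(-2, 2)) = Add(-5, -4) = -9)
Mul(Function('q')(Function('F')(6)), Add(-29, Function('l')(-7))) = Mul(-1, Add(-29, -9)) = Mul(-1, -38) = 38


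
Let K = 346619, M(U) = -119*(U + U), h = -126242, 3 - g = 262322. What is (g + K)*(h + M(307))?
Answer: -16801664400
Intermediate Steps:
g = -262319 (g = 3 - 1*262322 = 3 - 262322 = -262319)
M(U) = -238*U
(g + K)*(h + M(307)) = (-262319 + 346619)*(-126242 - 238*307) = 84300*(-126242 - 73066) = 84300*(-199308) = -16801664400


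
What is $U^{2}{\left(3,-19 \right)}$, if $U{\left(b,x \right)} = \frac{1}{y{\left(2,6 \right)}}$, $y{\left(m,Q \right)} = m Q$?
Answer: $\frac{1}{144} \approx 0.0069444$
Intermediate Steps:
$y{\left(m,Q \right)} = Q m$
$U{\left(b,x \right)} = \frac{1}{12}$ ($U{\left(b,x \right)} = \frac{1}{6 \cdot 2} = \frac{1}{12}$)
$U^{2}{\left(3,-19 \right)} = \left(\frac{1}{12}\right)^{2} = \frac{1}{144}$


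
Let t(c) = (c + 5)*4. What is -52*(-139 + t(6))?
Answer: 4940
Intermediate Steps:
t(c) = 20 + 4*c (t(c) = (5 + c)*4 = 20 + 4*c)
-52*(-139 + t(6)) = -52*(-139 + (20 + 4*6)) = -52*(-139 + (20 + 24)) = -52*(-139 + 44) = -52*(-95) = 4940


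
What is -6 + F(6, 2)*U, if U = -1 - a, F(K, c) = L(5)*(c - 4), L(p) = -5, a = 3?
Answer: -46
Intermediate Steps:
F(K, c) = 20 - 5*c (F(K, c) = -5*(c - 4) = -5*(-4 + c) = 20 - 5*c)
U = -4 (U = -1 - 1*3 = -1 - 3 = -4)
-6 + F(6, 2)*U = -6 + (20 - 5*2)*(-4) = -6 + (20 - 10)*(-4) = -6 + 10*(-4) = -6 - 40 = -46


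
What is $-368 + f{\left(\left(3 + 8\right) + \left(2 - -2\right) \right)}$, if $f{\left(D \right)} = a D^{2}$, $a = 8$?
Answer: $1432$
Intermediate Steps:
$f{\left(D \right)} = 8 D^{2}$
$-368 + f{\left(\left(3 + 8\right) + \left(2 - -2\right) \right)} = -368 + 8 \left(\left(3 + 8\right) + \left(2 - -2\right)\right)^{2} = -368 + 8 \left(11 + \left(2 + 2\right)\right)^{2} = -368 + 8 \left(11 + 4\right)^{2} = -368 + 8 \cdot 15^{2} = -368 + 8 \cdot 225 = -368 + 1800 = 1432$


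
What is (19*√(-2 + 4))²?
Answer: 722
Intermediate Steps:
(19*√(-2 + 4))² = (19*√2)² = 722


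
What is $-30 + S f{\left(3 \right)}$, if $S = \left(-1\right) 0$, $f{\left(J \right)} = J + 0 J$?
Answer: $-30$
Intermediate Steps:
$f{\left(J \right)} = J$ ($f{\left(J \right)} = J + 0 = J$)
$S = 0$
$-30 + S f{\left(3 \right)} = -30 + 0 \cdot 3 = -30 + 0 = -30$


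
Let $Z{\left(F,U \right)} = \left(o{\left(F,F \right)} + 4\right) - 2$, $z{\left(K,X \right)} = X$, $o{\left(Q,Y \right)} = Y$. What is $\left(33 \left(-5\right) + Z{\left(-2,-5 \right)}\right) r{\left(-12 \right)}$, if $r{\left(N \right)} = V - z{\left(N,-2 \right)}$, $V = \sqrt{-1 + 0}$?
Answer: $-330 - 165 i \approx -330.0 - 165.0 i$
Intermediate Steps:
$V = i$ ($V = \sqrt{-1} = i \approx 1.0 i$)
$r{\left(N \right)} = 2 + i$ ($r{\left(N \right)} = i - -2 = i + 2 = 2 + i$)
$Z{\left(F,U \right)} = 2 + F$ ($Z{\left(F,U \right)} = \left(F + 4\right) - 2 = \left(4 + F\right) - 2 = 2 + F$)
$\left(33 \left(-5\right) + Z{\left(-2,-5 \right)}\right) r{\left(-12 \right)} = \left(33 \left(-5\right) + \left(2 - 2\right)\right) \left(2 + i\right) = \left(-165 + 0\right) \left(2 + i\right) = - 165 \left(2 + i\right) = -330 - 165 i$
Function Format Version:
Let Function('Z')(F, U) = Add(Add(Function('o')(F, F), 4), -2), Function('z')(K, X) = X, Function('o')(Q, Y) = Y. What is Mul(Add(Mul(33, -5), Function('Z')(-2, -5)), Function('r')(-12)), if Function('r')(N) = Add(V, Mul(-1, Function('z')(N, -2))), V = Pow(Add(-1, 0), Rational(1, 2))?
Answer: Add(-330, Mul(-165, I)) ≈ Add(-330.00, Mul(-165.00, I))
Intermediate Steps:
V = I (V = Pow(-1, Rational(1, 2)) = I ≈ Mul(1.0000, I))
Function('r')(N) = Add(2, I) (Function('r')(N) = Add(I, Mul(-1, -2)) = Add(I, 2) = Add(2, I))
Function('Z')(F, U) = Add(2, F) (Function('Z')(F, U) = Add(Add(F, 4), -2) = Add(Add(4, F), -2) = Add(2, F))
Mul(Add(Mul(33, -5), Function('Z')(-2, -5)), Function('r')(-12)) = Mul(Add(Mul(33, -5), Add(2, -2)), Add(2, I)) = Mul(Add(-165, 0), Add(2, I)) = Mul(-165, Add(2, I)) = Add(-330, Mul(-165, I))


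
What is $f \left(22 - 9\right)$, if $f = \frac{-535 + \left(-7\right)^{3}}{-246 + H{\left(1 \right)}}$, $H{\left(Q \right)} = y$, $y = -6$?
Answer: $\frac{5707}{126} \approx 45.294$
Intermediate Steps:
$H{\left(Q \right)} = -6$
$f = \frac{439}{126}$ ($f = \frac{-535 + \left(-7\right)^{3}}{-246 - 6} = \frac{-535 - 343}{-252} = \left(-878\right) \left(- \frac{1}{252}\right) = \frac{439}{126} \approx 3.4841$)
$f \left(22 - 9\right) = \frac{439 \left(22 - 9\right)}{126} = \frac{439}{126} \cdot 13 = \frac{5707}{126}$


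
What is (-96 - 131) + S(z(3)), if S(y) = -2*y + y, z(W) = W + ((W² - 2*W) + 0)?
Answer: -233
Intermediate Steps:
z(W) = W² - W (z(W) = W + (W² - 2*W) = W² - W)
S(y) = -y
(-96 - 131) + S(z(3)) = (-96 - 131) - 3*(-1 + 3) = -227 - 3*2 = -227 - 1*6 = -227 - 6 = -233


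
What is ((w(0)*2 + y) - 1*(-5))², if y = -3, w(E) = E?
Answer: 4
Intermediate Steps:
((w(0)*2 + y) - 1*(-5))² = ((0*2 - 3) - 1*(-5))² = ((0 - 3) + 5)² = (-3 + 5)² = 2² = 4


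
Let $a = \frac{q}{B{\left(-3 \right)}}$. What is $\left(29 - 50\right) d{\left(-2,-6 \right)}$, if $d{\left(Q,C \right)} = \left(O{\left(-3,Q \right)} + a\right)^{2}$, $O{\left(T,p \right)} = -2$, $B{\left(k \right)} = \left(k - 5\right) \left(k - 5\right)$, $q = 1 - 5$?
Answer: $- \frac{22869}{256} \approx -89.332$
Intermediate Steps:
$q = -4$ ($q = 1 - 5 = -4$)
$B{\left(k \right)} = \left(-5 + k\right)^{2}$ ($B{\left(k \right)} = \left(-5 + k\right) \left(-5 + k\right) = \left(-5 + k\right)^{2}$)
$a = - \frac{1}{16}$ ($a = - \frac{4}{\left(-5 - 3\right)^{2}} = - \frac{4}{\left(-8\right)^{2}} = - \frac{4}{64} = \left(-4\right) \frac{1}{64} = - \frac{1}{16} \approx -0.0625$)
$d{\left(Q,C \right)} = \frac{1089}{256}$ ($d{\left(Q,C \right)} = \left(-2 - \frac{1}{16}\right)^{2} = \left(- \frac{33}{16}\right)^{2} = \frac{1089}{256}$)
$\left(29 - 50\right) d{\left(-2,-6 \right)} = \left(29 - 50\right) \frac{1089}{256} = \left(-21\right) \frac{1089}{256} = - \frac{22869}{256}$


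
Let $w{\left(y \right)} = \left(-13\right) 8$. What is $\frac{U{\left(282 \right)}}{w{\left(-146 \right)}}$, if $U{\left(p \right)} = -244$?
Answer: $\frac{61}{26} \approx 2.3462$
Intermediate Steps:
$w{\left(y \right)} = -104$
$\frac{U{\left(282 \right)}}{w{\left(-146 \right)}} = - \frac{244}{-104} = \left(-244\right) \left(- \frac{1}{104}\right) = \frac{61}{26}$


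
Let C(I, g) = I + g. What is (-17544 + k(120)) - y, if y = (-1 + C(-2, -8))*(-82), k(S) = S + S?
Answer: -18206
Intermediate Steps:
k(S) = 2*S
y = 902 (y = (-1 + (-2 - 8))*(-82) = (-1 - 10)*(-82) = -11*(-82) = 902)
(-17544 + k(120)) - y = (-17544 + 2*120) - 1*902 = (-17544 + 240) - 902 = -17304 - 902 = -18206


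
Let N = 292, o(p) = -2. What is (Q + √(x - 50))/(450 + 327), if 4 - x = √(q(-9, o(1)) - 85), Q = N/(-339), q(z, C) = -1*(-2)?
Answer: -292/263403 + √(-46 - I*√83)/777 ≈ -0.00024835 - 0.0087712*I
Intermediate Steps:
q(z, C) = 2
Q = -292/339 (Q = 292/(-339) = 292*(-1/339) = -292/339 ≈ -0.86136)
x = 4 - I*√83 (x = 4 - √(2 - 85) = 4 - √(-83) = 4 - I*√83 ≈ 4.0 - 9.1104*I)
(Q + √(x - 50))/(450 + 327) = (-292/339 + √((4 - I*√83) - 50))/(450 + 327) = (-292/339 + √(-46 - I*√83))/777 = (-292/339 + √(-46 - I*√83))*(1/777) = -292/263403 + √(-46 - I*√83)/777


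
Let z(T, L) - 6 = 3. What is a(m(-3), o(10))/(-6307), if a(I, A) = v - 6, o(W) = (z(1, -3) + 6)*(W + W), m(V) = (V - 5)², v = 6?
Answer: 0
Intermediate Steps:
z(T, L) = 9 (z(T, L) = 6 + 3 = 9)
m(V) = (-5 + V)²
o(W) = 30*W (o(W) = (9 + 6)*(W + W) = 15*(2*W) = 30*W)
a(I, A) = 0 (a(I, A) = 6 - 6 = 0)
a(m(-3), o(10))/(-6307) = 0/(-6307) = 0*(-1/6307) = 0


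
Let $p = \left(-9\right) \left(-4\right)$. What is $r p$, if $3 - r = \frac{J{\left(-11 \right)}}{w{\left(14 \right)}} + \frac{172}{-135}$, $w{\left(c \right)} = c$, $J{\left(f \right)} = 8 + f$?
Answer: $\frac{16966}{105} \approx 161.58$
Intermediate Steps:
$p = 36$
$r = \frac{8483}{1890}$ ($r = 3 - \left(\frac{8 - 11}{14} + \frac{172}{-135}\right) = 3 - \left(\left(-3\right) \frac{1}{14} + 172 \left(- \frac{1}{135}\right)\right) = 3 - \left(- \frac{3}{14} - \frac{172}{135}\right) = 3 - - \frac{2813}{1890} = 3 + \frac{2813}{1890} = \frac{8483}{1890} \approx 4.4884$)
$r p = \frac{8483}{1890} \cdot 36 = \frac{16966}{105}$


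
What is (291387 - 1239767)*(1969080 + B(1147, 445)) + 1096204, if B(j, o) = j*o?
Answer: -2351502371896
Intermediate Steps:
(291387 - 1239767)*(1969080 + B(1147, 445)) + 1096204 = (291387 - 1239767)*(1969080 + 1147*445) + 1096204 = -948380*(1969080 + 510415) + 1096204 = -948380*2479495 + 1096204 = -2351503468100 + 1096204 = -2351502371896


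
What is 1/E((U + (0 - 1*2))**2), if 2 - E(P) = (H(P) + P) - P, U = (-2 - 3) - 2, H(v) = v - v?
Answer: 1/2 ≈ 0.50000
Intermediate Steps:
H(v) = 0
U = -7 (U = -5 - 2 = -7)
E(P) = 2 (E(P) = 2 - ((0 + P) - P) = 2 - (P - P) = 2 - 1*0 = 2 + 0 = 2)
1/E((U + (0 - 1*2))**2) = 1/2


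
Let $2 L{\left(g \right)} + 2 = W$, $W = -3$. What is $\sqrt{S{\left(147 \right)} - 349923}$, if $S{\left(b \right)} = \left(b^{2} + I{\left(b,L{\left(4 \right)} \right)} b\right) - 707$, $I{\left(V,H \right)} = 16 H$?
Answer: $i \sqrt{334901} \approx 578.71 i$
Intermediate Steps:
$L{\left(g \right)} = - \frac{5}{2}$ ($L{\left(g \right)} = -1 + \frac{1}{2} \left(-3\right) = -1 - \frac{3}{2} = - \frac{5}{2}$)
$S{\left(b \right)} = -707 + b^{2} - 40 b$ ($S{\left(b \right)} = \left(b^{2} + 16 \left(- \frac{5}{2}\right) b\right) - 707 = \left(b^{2} - 40 b\right) - 707 = -707 + b^{2} - 40 b$)
$\sqrt{S{\left(147 \right)} - 349923} = \sqrt{\left(-707 + 147^{2} - 5880\right) - 349923} = \sqrt{\left(-707 + 21609 - 5880\right) - 349923} = \sqrt{15022 - 349923} = \sqrt{-334901} = i \sqrt{334901}$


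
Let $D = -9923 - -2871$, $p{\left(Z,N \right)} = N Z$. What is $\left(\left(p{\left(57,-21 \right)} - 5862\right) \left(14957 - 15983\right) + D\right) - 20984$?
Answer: $7214498$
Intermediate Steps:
$D = -7052$ ($D = -9923 + 2871 = -7052$)
$\left(\left(p{\left(57,-21 \right)} - 5862\right) \left(14957 - 15983\right) + D\right) - 20984 = \left(\left(\left(-21\right) 57 - 5862\right) \left(14957 - 15983\right) - 7052\right) - 20984 = \left(\left(-1197 - 5862\right) \left(-1026\right) - 7052\right) - 20984 = \left(\left(-7059\right) \left(-1026\right) - 7052\right) - 20984 = \left(7242534 - 7052\right) - 20984 = 7235482 - 20984 = 7214498$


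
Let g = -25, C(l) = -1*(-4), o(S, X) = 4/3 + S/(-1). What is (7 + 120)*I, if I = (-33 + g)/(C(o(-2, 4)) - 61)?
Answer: 7366/57 ≈ 129.23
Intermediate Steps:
o(S, X) = 4/3 - S (o(S, X) = 4*(⅓) + S*(-1) = 4/3 - S)
C(l) = 4
I = 58/57 (I = (-33 - 25)/(4 - 61) = -58/(-57) = -58*(-1/57) = 58/57 ≈ 1.0175)
(7 + 120)*I = (7 + 120)*(58/57) = 127*(58/57) = 7366/57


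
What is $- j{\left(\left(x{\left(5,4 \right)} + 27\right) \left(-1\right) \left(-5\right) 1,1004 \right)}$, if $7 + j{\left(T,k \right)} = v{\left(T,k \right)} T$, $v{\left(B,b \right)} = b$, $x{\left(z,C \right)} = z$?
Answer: $-160633$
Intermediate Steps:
$j{\left(T,k \right)} = -7 + T k$ ($j{\left(T,k \right)} = -7 + k T = -7 + T k$)
$- j{\left(\left(x{\left(5,4 \right)} + 27\right) \left(-1\right) \left(-5\right) 1,1004 \right)} = - (-7 + \left(5 + 27\right) \left(-1\right) \left(-5\right) 1 \cdot 1004) = - (-7 + 32 \cdot 5 \cdot 1 \cdot 1004) = - (-7 + 32 \cdot 5 \cdot 1004) = - (-7 + 160 \cdot 1004) = - (-7 + 160640) = \left(-1\right) 160633 = -160633$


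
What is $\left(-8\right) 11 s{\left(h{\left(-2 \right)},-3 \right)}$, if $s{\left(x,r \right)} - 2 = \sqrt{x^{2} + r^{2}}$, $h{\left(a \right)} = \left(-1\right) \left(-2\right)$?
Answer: $-176 - 88 \sqrt{13} \approx -493.29$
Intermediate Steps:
$h{\left(a \right)} = 2$
$s{\left(x,r \right)} = 2 + \sqrt{r^{2} + x^{2}}$ ($s{\left(x,r \right)} = 2 + \sqrt{x^{2} + r^{2}} = 2 + \sqrt{r^{2} + x^{2}}$)
$\left(-8\right) 11 s{\left(h{\left(-2 \right)},-3 \right)} = \left(-8\right) 11 \left(2 + \sqrt{\left(-3\right)^{2} + 2^{2}}\right) = - 88 \left(2 + \sqrt{9 + 4}\right) = - 88 \left(2 + \sqrt{13}\right) = -176 - 88 \sqrt{13}$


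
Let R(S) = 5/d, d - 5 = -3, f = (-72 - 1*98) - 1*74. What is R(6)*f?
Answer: -610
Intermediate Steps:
f = -244 (f = (-72 - 98) - 74 = -170 - 74 = -244)
d = 2 (d = 5 - 3 = 2)
R(S) = 5/2
R(6)*f = (5/2)*(-244) = -610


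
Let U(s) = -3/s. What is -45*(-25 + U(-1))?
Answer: 990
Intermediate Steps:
-45*(-25 + U(-1)) = -45*(-25 - 3/(-1)) = -45*(-25 - 3*(-1)) = -45*(-25 + 3) = -45*(-22) = 990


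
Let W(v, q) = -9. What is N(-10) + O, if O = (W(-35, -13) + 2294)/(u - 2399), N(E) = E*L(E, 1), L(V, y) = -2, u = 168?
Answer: 42335/2231 ≈ 18.976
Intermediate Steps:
N(E) = -2*E (N(E) = E*(-2) = -2*E)
O = -2285/2231 (O = (-9 + 2294)/(168 - 2399) = 2285/(-2231) = 2285*(-1/2231) = -2285/2231 ≈ -1.0242)
N(-10) + O = -2*(-10) - 2285/2231 = 20 - 2285/2231 = 42335/2231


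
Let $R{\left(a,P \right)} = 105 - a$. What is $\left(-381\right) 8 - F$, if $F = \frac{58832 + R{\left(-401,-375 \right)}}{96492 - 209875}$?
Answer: $- \frac{345532046}{113383} \approx -3047.5$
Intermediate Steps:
$F = - \frac{59338}{113383}$ ($F = \frac{58832 + \left(105 - -401\right)}{96492 - 209875} = \frac{58832 + \left(105 + 401\right)}{-113383} = \left(58832 + 506\right) \left(- \frac{1}{113383}\right) = 59338 \left(- \frac{1}{113383}\right) = - \frac{59338}{113383} \approx -0.52334$)
$\left(-381\right) 8 - F = \left(-381\right) 8 - - \frac{59338}{113383} = -3048 + \frac{59338}{113383} = - \frac{345532046}{113383}$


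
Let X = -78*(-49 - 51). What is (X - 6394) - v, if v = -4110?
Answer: 5516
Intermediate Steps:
X = 7800 (X = -78*(-100) = 7800)
(X - 6394) - v = (7800 - 6394) - 1*(-4110) = 1406 + 4110 = 5516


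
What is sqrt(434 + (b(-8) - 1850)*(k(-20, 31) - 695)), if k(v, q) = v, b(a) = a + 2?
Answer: sqrt(1327474) ≈ 1152.2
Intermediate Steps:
b(a) = 2 + a
sqrt(434 + (b(-8) - 1850)*(k(-20, 31) - 695)) = sqrt(434 + ((2 - 8) - 1850)*(-20 - 695)) = sqrt(434 + (-6 - 1850)*(-715)) = sqrt(434 - 1856*(-715)) = sqrt(434 + 1327040) = sqrt(1327474)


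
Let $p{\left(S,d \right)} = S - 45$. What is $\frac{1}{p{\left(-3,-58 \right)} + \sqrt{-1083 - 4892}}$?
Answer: $- \frac{48}{8279} - \frac{5 i \sqrt{239}}{8279} \approx -0.0057978 - 0.0093367 i$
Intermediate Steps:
$p{\left(S,d \right)} = -45 + S$
$\frac{1}{p{\left(-3,-58 \right)} + \sqrt{-1083 - 4892}} = \frac{1}{\left(-45 - 3\right) + \sqrt{-1083 - 4892}} = \frac{1}{-48 + \sqrt{-5975}} = \frac{1}{-48 + 5 i \sqrt{239}}$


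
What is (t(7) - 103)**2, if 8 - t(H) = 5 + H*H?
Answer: 22201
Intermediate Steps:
t(H) = 3 - H**2 (t(H) = 8 - (5 + H*H) = 8 - (5 + H**2) = 8 + (-5 - H**2) = 3 - H**2)
(t(7) - 103)**2 = ((3 - 1*7**2) - 103)**2 = ((3 - 1*49) - 103)**2 = ((3 - 49) - 103)**2 = (-46 - 103)**2 = (-149)**2 = 22201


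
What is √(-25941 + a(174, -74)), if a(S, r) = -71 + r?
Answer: I*√26086 ≈ 161.51*I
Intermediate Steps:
√(-25941 + a(174, -74)) = √(-25941 + (-71 - 74)) = √(-25941 - 145) = √(-26086) = I*√26086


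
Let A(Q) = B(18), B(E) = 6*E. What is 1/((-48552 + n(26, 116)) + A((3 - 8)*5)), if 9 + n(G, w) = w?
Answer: -1/48337 ≈ -2.0688e-5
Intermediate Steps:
n(G, w) = -9 + w
A(Q) = 108 (A(Q) = 6*18 = 108)
1/((-48552 + n(26, 116)) + A((3 - 8)*5)) = 1/((-48552 + (-9 + 116)) + 108) = 1/((-48552 + 107) + 108) = 1/(-48445 + 108) = 1/(-48337) = -1/48337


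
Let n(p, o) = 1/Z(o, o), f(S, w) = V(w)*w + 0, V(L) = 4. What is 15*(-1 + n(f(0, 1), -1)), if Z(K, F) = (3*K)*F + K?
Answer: -15/2 ≈ -7.5000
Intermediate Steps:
Z(K, F) = K + 3*F*K (Z(K, F) = 3*F*K + K = K + 3*F*K)
f(S, w) = 4*w (f(S, w) = 4*w + 0 = 4*w)
n(p, o) = 1/(o*(1 + 3*o))
15*(-1 + n(f(0, 1), -1)) = 15*(-1 + 1/((-1)*(1 + 3*(-1)))) = 15*(-1 - 1/(1 - 3)) = 15*(-1 - 1/(-2)) = 15*(-1 - 1*(-½)) = 15*(-1 + ½) = 15*(-½) = -15/2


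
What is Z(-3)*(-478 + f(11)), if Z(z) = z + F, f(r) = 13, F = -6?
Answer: 4185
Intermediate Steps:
Z(z) = -6 + z (Z(z) = z - 6 = -6 + z)
Z(-3)*(-478 + f(11)) = (-6 - 3)*(-478 + 13) = -9*(-465) = 4185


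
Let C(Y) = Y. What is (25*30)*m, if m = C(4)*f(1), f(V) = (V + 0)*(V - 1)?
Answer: 0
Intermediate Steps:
f(V) = V*(-1 + V)
m = 0 (m = 4*(1*(-1 + 1)) = 4*(1*0) = 4*0 = 0)
(25*30)*m = (25*30)*0 = 750*0 = 0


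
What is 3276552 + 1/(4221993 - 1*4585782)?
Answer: 1191973575527/363789 ≈ 3.2766e+6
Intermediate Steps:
3276552 + 1/(4221993 - 1*4585782) = 3276552 + 1/(4221993 - 4585782) = 3276552 + 1/(-363789) = 3276552 - 1/363789 = 1191973575527/363789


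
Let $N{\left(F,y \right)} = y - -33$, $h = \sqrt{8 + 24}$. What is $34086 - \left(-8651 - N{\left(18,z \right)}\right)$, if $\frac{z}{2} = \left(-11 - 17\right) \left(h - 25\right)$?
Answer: $44170 - 224 \sqrt{2} \approx 43853.0$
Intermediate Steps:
$h = 4 \sqrt{2}$ ($h = \sqrt{32} = 4 \sqrt{2} \approx 5.6569$)
$z = 1400 - 224 \sqrt{2}$ ($z = 2 \left(-11 - 17\right) \left(4 \sqrt{2} - 25\right) = 2 \left(- 28 \left(-25 + 4 \sqrt{2}\right)\right) = 2 \left(700 - 112 \sqrt{2}\right) = 1400 - 224 \sqrt{2} \approx 1083.2$)
$N{\left(F,y \right)} = 33 + y$ ($N{\left(F,y \right)} = y + 33 = 33 + y$)
$34086 - \left(-8651 - N{\left(18,z \right)}\right) = 34086 + \left(\left(\left(33 + \left(1400 - 224 \sqrt{2}\right)\right) + 13196\right) - 4545\right) = 34086 + \left(\left(\left(1433 - 224 \sqrt{2}\right) + 13196\right) - 4545\right) = 34086 + \left(\left(14629 - 224 \sqrt{2}\right) - 4545\right) = 34086 + \left(10084 - 224 \sqrt{2}\right) = 44170 - 224 \sqrt{2}$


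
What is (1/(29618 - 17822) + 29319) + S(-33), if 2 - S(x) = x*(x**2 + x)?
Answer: 756937525/11796 ≈ 64169.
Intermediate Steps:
S(x) = 2 - x*(x + x**2) (S(x) = 2 - x*(x**2 + x) = 2 - x*(x + x**2))
(1/(29618 - 17822) + 29319) + S(-33) = (1/(29618 - 17822) + 29319) + (2 - 1*(-33)**2 - 1*(-33)**3) = (1/11796 + 29319) + (2 - 1*1089 - 1*(-35937)) = (1/11796 + 29319) + (2 - 1089 + 35937) = 345846925/11796 + 34850 = 756937525/11796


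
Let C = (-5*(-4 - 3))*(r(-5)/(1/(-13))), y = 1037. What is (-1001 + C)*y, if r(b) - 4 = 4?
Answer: -4812717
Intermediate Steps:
r(b) = 8 (r(b) = 4 + 4 = 8)
C = -3640 (C = (-5*(-4 - 3))*(8/(1/(-13))) = (-5*(-7))*(8/(-1/13)) = 35*(8*(-13)) = 35*(-104) = -3640)
(-1001 + C)*y = (-1001 - 3640)*1037 = -4641*1037 = -4812717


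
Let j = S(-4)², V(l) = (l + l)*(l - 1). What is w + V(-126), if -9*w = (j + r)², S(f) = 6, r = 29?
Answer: 283811/9 ≈ 31535.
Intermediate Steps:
V(l) = 2*l*(-1 + l) (V(l) = (2*l)*(-1 + l) = 2*l*(-1 + l))
j = 36 (j = 6² = 36)
w = -4225/9 (w = -(36 + 29)²/9 = -⅑*65² = -⅑*4225 = -4225/9 ≈ -469.44)
w + V(-126) = -4225/9 + 2*(-126)*(-1 - 126) = -4225/9 + 2*(-126)*(-127) = -4225/9 + 32004 = 283811/9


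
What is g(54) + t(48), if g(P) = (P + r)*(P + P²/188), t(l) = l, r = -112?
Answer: -187230/47 ≈ -3983.6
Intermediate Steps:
g(P) = (-112 + P)*(P + P²/188) (g(P) = (P - 112)*(P + P²/188) = (-112 + P)*(P + P²*(1/188)) = (-112 + P)*(P + P²/188))
g(54) + t(48) = (1/188)*54*(-21056 + 54² + 76*54) + 48 = (1/188)*54*(-21056 + 2916 + 4104) + 48 = (1/188)*54*(-14036) + 48 = -189486/47 + 48 = -187230/47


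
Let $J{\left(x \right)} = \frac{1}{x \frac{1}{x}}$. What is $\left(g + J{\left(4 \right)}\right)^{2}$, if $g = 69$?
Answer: $4900$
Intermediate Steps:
$J{\left(x \right)} = 1$ ($J{\left(x \right)} = 1^{-1} = 1$)
$\left(g + J{\left(4 \right)}\right)^{2} = \left(69 + 1\right)^{2} = 70^{2} = 4900$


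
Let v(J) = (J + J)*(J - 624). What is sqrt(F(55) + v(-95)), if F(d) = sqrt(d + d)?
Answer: sqrt(136610 + sqrt(110)) ≈ 369.62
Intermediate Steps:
F(d) = sqrt(2)*sqrt(d) (F(d) = sqrt(2*d) = sqrt(2)*sqrt(d))
v(J) = 2*J*(-624 + J) (v(J) = (2*J)*(-624 + J) = 2*J*(-624 + J))
sqrt(F(55) + v(-95)) = sqrt(sqrt(2)*sqrt(55) + 2*(-95)*(-624 - 95)) = sqrt(sqrt(110) + 2*(-95)*(-719)) = sqrt(sqrt(110) + 136610) = sqrt(136610 + sqrt(110))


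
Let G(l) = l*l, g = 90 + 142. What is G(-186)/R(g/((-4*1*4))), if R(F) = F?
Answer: -69192/29 ≈ -2385.9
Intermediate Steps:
g = 232
G(l) = l²
G(-186)/R(g/((-4*1*4))) = (-186)²/((232/((-4*1*4)))) = 34596/((232/((-4*4)))) = 34596/((232/(-16))) = 34596/((232*(-1/16))) = 34596/(-29/2) = 34596*(-2/29) = -69192/29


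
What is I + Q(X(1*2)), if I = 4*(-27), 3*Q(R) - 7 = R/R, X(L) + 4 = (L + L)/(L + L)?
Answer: -316/3 ≈ -105.33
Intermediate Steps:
X(L) = -3 (X(L) = -4 + (L + L)/(L + L) = -4 + (2*L)/((2*L)) = -4 + (2*L)*(1/(2*L)) = -4 + 1 = -3)
Q(R) = 8/3 (Q(R) = 7/3 + (R/R)/3 = 7/3 + (1/3)*1 = 7/3 + 1/3 = 8/3)
I = -108
I + Q(X(1*2)) = -108 + 8/3 = -316/3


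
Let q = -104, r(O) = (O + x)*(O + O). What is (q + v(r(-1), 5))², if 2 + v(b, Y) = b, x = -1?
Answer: 10404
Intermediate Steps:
r(O) = 2*O*(-1 + O) (r(O) = (O - 1)*(O + O) = (-1 + O)*(2*O) = 2*O*(-1 + O))
v(b, Y) = -2 + b
(q + v(r(-1), 5))² = (-104 + (-2 + 2*(-1)*(-1 - 1)))² = (-104 + (-2 + 2*(-1)*(-2)))² = (-104 + (-2 + 4))² = (-104 + 2)² = (-102)² = 10404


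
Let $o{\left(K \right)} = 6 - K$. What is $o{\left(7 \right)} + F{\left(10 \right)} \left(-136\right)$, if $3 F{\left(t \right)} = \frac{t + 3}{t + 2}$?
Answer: $- \frac{451}{9} \approx -50.111$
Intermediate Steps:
$F{\left(t \right)} = \frac{3 + t}{3 \left(2 + t\right)}$ ($F{\left(t \right)} = \frac{\left(t + 3\right) \frac{1}{t + 2}}{3} = \frac{\left(3 + t\right) \frac{1}{2 + t}}{3} = \frac{\frac{1}{2 + t} \left(3 + t\right)}{3} = \frac{3 + t}{3 \left(2 + t\right)}$)
$o{\left(7 \right)} + F{\left(10 \right)} \left(-136\right) = \left(6 - 7\right) + \frac{3 + 10}{3 \left(2 + 10\right)} \left(-136\right) = \left(6 - 7\right) + \frac{1}{3} \cdot \frac{1}{12} \cdot 13 \left(-136\right) = -1 + \frac{1}{3} \cdot \frac{1}{12} \cdot 13 \left(-136\right) = -1 + \frac{13}{36} \left(-136\right) = -1 - \frac{442}{9} = - \frac{451}{9}$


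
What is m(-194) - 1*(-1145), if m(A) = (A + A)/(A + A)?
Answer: 1146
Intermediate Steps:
m(A) = 1 (m(A) = (2*A)/((2*A)) = (2*A)*(1/(2*A)) = 1)
m(-194) - 1*(-1145) = 1 - 1*(-1145) = 1 + 1145 = 1146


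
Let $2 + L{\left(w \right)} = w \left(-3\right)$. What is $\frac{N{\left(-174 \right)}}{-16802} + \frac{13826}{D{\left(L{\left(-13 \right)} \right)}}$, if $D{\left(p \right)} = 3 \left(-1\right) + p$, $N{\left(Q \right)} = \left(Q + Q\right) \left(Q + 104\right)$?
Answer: $\frac{57869053}{142817} \approx 405.2$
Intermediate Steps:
$L{\left(w \right)} = -2 - 3 w$ ($L{\left(w \right)} = -2 + w \left(-3\right) = -2 - 3 w$)
$N{\left(Q \right)} = 2 Q \left(104 + Q\right)$
$D{\left(p \right)} = -3 + p$
$\frac{N{\left(-174 \right)}}{-16802} + \frac{13826}{D{\left(L{\left(-13 \right)} \right)}} = \frac{2 \left(-174\right) \left(104 - 174\right)}{-16802} + \frac{13826}{-3 - -37} = 2 \left(-174\right) \left(-70\right) \left(- \frac{1}{16802}\right) + \frac{13826}{-3 + \left(-2 + 39\right)} = 24360 \left(- \frac{1}{16802}\right) + \frac{13826}{-3 + 37} = - \frac{12180}{8401} + \frac{13826}{34} = - \frac{12180}{8401} + 13826 \cdot \frac{1}{34} = - \frac{12180}{8401} + \frac{6913}{17} = \frac{57869053}{142817}$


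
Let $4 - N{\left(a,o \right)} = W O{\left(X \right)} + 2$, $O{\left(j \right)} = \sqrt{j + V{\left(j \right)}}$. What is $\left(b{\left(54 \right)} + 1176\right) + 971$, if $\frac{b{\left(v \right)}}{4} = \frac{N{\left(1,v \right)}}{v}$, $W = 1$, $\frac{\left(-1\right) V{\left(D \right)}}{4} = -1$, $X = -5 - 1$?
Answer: $\frac{57973}{27} - \frac{2 i \sqrt{2}}{27} \approx 2147.1 - 0.10476 i$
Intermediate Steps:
$X = -6$ ($X = -5 - 1 = -6$)
$V{\left(D \right)} = 4$ ($V{\left(D \right)} = \left(-4\right) \left(-1\right) = 4$)
$O{\left(j \right)} = \sqrt{4 + j}$ ($O{\left(j \right)} = \sqrt{j + 4} = \sqrt{4 + j}$)
$N{\left(a,o \right)} = 2 - i \sqrt{2}$ ($N{\left(a,o \right)} = 4 - \left(1 \sqrt{4 - 6} + 2\right) = 4 - \left(1 \sqrt{-2} + 2\right) = 4 - \left(1 i \sqrt{2} + 2\right) = 4 - \left(i \sqrt{2} + 2\right) = 4 - \left(2 + i \sqrt{2}\right) = 2 - i \sqrt{2}$)
$b{\left(v \right)} = \frac{4 \left(2 - i \sqrt{2}\right)}{v}$ ($b{\left(v \right)} = 4 \frac{2 - i \sqrt{2}}{v} = \frac{4 \left(2 - i \sqrt{2}\right)}{v}$)
$\left(b{\left(54 \right)} + 1176\right) + 971 = \left(\frac{4 \left(2 - i \sqrt{2}\right)}{54} + 1176\right) + 971 = \left(4 \cdot \frac{1}{54} \left(2 - i \sqrt{2}\right) + 1176\right) + 971 = \left(\left(\frac{4}{27} - \frac{2 i \sqrt{2}}{27}\right) + 1176\right) + 971 = \left(\frac{31756}{27} - \frac{2 i \sqrt{2}}{27}\right) + 971 = \frac{57973}{27} - \frac{2 i \sqrt{2}}{27}$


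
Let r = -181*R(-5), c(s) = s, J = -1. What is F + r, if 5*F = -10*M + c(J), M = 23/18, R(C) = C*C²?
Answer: 1018001/45 ≈ 22622.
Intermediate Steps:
R(C) = C³
M = 23/18 (M = 23*(1/18) = 23/18 ≈ 1.2778)
F = -124/45 (F = (-10*23/18 - 1)/5 = (-115/9 - 1)/5 = (⅕)*(-124/9) = -124/45 ≈ -2.7556)
r = 22625 (r = -181*(-5)³ = -181*(-125) = 22625)
F + r = -124/45 + 22625 = 1018001/45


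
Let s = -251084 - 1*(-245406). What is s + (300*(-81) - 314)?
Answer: -30292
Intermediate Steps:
s = -5678 (s = -251084 + 245406 = -5678)
s + (300*(-81) - 314) = -5678 + (300*(-81) - 314) = -5678 + (-24300 - 314) = -5678 - 24614 = -30292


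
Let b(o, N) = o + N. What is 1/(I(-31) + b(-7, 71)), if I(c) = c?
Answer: 1/33 ≈ 0.030303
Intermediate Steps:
b(o, N) = N + o
1/(I(-31) + b(-7, 71)) = 1/(-31 + (71 - 7)) = 1/(-31 + 64) = 1/33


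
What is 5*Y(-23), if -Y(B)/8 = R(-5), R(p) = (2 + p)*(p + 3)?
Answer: -240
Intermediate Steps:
R(p) = (2 + p)*(3 + p)
Y(B) = -48 (Y(B) = -8*(6 + (-5)² + 5*(-5)) = -8*(6 + 25 - 25) = -8*6 = -48)
5*Y(-23) = 5*(-48) = -240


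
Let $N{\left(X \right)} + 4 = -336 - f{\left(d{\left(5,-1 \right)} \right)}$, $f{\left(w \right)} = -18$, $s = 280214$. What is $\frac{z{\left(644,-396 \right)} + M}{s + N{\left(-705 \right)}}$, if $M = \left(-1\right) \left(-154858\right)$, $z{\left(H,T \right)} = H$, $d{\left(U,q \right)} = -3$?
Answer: $\frac{77751}{139946} \approx 0.55558$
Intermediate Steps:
$M = 154858$
$N{\left(X \right)} = -322$ ($N{\left(X \right)} = -4 - 318 = -322$)
$\frac{z{\left(644,-396 \right)} + M}{s + N{\left(-705 \right)}} = \frac{644 + 154858}{280214 - 322} = \frac{155502}{279892} = 155502 \cdot \frac{1}{279892} = \frac{77751}{139946}$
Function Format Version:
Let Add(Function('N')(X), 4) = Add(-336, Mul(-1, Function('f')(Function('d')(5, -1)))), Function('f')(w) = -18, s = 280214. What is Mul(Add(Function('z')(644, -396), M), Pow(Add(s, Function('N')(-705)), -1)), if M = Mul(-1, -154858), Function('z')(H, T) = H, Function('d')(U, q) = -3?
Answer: Rational(77751, 139946) ≈ 0.55558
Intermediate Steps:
M = 154858
Function('N')(X) = -322 (Function('N')(X) = Add(-4, Add(-336, Mul(-1, -18))) = Add(-4, Add(-336, 18)) = Add(-4, -318) = -322)
Mul(Add(Function('z')(644, -396), M), Pow(Add(s, Function('N')(-705)), -1)) = Mul(Add(644, 154858), Pow(Add(280214, -322), -1)) = Mul(155502, Pow(279892, -1)) = Mul(155502, Rational(1, 279892)) = Rational(77751, 139946)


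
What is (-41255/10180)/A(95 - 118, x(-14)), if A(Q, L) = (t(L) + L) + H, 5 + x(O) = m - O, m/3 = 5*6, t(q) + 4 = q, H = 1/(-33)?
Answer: -7359/352228 ≈ -0.020893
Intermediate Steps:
H = -1/33 ≈ -0.030303
t(q) = -4 + q
m = 90 (m = 3*(5*6) = 3*30 = 90)
x(O) = 85 - O (x(O) = -5 + (90 - O) = 85 - O)
A(Q, L) = -133/33 + 2*L (A(Q, L) = ((-4 + L) + L) - 1/33 = (-4 + 2*L) - 1/33 = -133/33 + 2*L)
(-41255/10180)/A(95 - 118, x(-14)) = (-41255/10180)/(-133/33 + 2*(85 - 1*(-14))) = (-41255*1/10180)/(-133/33 + 2*(85 + 14)) = -8251/(2036*(-133/33 + 2*99)) = -8251/(2036*(-133/33 + 198)) = -8251/(2036*6401/33) = -8251/2036*33/6401 = -7359/352228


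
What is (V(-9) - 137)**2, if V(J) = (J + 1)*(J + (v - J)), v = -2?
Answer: 14641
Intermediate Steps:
V(J) = -2 - 2*J (V(J) = (J + 1)*(J + (-2 - J)) = (1 + J)*(-2) = -2 - 2*J)
(V(-9) - 137)**2 = ((-2 - 2*(-9)) - 137)**2 = ((-2 + 18) - 137)**2 = (16 - 137)**2 = (-121)**2 = 14641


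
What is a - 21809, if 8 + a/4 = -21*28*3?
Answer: -28897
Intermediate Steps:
a = -7088 (a = -32 + 4*(-21*28*3) = -32 + 4*(-588*3) = -32 + 4*(-1764) = -32 - 7056 = -7088)
a - 21809 = -7088 - 21809 = -28897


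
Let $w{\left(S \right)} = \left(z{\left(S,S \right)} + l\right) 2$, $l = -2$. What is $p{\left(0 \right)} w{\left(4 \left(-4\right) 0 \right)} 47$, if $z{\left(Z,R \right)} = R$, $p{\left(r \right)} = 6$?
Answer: $-1128$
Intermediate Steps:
$w{\left(S \right)} = -4 + 2 S$ ($w{\left(S \right)} = \left(S - 2\right) 2 = \left(-2 + S\right) 2 = -4 + 2 S$)
$p{\left(0 \right)} w{\left(4 \left(-4\right) 0 \right)} 47 = 6 \left(-4 + 2 \cdot 4 \left(-4\right) 0\right) 47 = 6 \left(-4 + 2 \left(\left(-16\right) 0\right)\right) 47 = 6 \left(-4 + 2 \cdot 0\right) 47 = 6 \left(-4 + 0\right) 47 = 6 \left(-4\right) 47 = \left(-24\right) 47 = -1128$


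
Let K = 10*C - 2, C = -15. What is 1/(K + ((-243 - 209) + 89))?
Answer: -1/515 ≈ -0.0019417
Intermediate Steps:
K = -152 (K = 10*(-15) - 2 = -150 - 2 = -152)
1/(K + ((-243 - 209) + 89)) = 1/(-152 + ((-243 - 209) + 89)) = 1/(-152 + (-452 + 89)) = 1/(-152 - 363) = 1/(-515) = -1/515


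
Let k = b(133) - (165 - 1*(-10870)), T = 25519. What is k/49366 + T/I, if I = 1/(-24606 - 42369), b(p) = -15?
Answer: -42186579827600/24683 ≈ -1.7091e+9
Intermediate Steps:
I = -1/66975 (I = 1/(-66975) = -1/66975 ≈ -1.4931e-5)
k = -11050 (k = -15 - (165 - 1*(-10870)) = -15 - (165 + 10870) = -15 - 1*11035 = -15 - 11035 = -11050)
k/49366 + T/I = -11050/49366 + 25519/(-1/66975) = -11050*1/49366 + 25519*(-66975) = -5525/24683 - 1709135025 = -42186579827600/24683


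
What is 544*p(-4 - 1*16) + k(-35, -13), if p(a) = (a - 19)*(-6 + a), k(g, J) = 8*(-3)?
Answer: 551592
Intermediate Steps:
k(g, J) = -24
p(a) = (-19 + a)*(-6 + a)
544*p(-4 - 1*16) + k(-35, -13) = 544*(114 + (-4 - 1*16)² - 25*(-4 - 1*16)) - 24 = 544*(114 + (-4 - 16)² - 25*(-4 - 16)) - 24 = 544*(114 + (-20)² - 25*(-20)) - 24 = 544*(114 + 400 + 500) - 24 = 544*1014 - 24 = 551616 - 24 = 551592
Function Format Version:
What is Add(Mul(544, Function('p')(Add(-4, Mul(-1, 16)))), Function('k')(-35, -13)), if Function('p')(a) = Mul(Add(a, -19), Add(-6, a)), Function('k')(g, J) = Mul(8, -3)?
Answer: 551592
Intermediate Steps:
Function('k')(g, J) = -24
Function('p')(a) = Mul(Add(-19, a), Add(-6, a))
Add(Mul(544, Function('p')(Add(-4, Mul(-1, 16)))), Function('k')(-35, -13)) = Add(Mul(544, Add(114, Pow(Add(-4, Mul(-1, 16)), 2), Mul(-25, Add(-4, Mul(-1, 16))))), -24) = Add(Mul(544, Add(114, Pow(Add(-4, -16), 2), Mul(-25, Add(-4, -16)))), -24) = Add(Mul(544, Add(114, Pow(-20, 2), Mul(-25, -20))), -24) = Add(Mul(544, Add(114, 400, 500)), -24) = Add(Mul(544, 1014), -24) = Add(551616, -24) = 551592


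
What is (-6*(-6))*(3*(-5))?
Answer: -540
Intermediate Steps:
(-6*(-6))*(3*(-5)) = 36*(-15) = -540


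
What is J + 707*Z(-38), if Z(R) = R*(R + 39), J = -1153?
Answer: -28019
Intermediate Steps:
Z(R) = R*(39 + R)
J + 707*Z(-38) = -1153 + 707*(-38*(39 - 38)) = -1153 + 707*(-38*1) = -1153 + 707*(-38) = -1153 - 26866 = -28019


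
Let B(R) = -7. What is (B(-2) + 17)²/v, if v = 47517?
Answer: 100/47517 ≈ 0.0021045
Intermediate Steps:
(B(-2) + 17)²/v = (-7 + 17)²/47517 = 10²*(1/47517) = 100*(1/47517) = 100/47517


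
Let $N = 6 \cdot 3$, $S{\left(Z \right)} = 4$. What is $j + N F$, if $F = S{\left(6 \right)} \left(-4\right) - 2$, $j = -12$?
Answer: $-336$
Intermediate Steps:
$N = 18$
$F = -18$ ($F = 4 \left(-4\right) - 2 = -16 - 2 = -18$)
$j + N F = -12 + 18 \left(-18\right) = -12 - 324 = -336$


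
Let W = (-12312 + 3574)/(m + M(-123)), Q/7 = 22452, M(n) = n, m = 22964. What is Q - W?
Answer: 3589791662/22841 ≈ 1.5716e+5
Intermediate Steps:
Q = 157164 (Q = 7*22452 = 157164)
W = -8738/22841 (W = (-12312 + 3574)/(22964 - 123) = -8738/22841 ≈ -0.38256)
Q - W = 157164 - 1*(-8738/22841) = 157164 + 8738/22841 = 3589791662/22841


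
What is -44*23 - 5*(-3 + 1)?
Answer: -1002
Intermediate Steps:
-44*23 - 5*(-3 + 1) = -1012 - 5*(-2) = -1012 + 10 = -1002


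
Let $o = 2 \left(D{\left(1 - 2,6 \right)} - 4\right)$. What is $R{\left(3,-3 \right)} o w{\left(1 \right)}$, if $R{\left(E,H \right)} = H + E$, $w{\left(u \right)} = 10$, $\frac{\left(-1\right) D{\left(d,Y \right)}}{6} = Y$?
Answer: $0$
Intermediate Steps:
$D{\left(d,Y \right)} = - 6 Y$
$R{\left(E,H \right)} = E + H$
$o = -80$ ($o = 2 \left(\left(-6\right) 6 - 4\right) = 2 \left(-36 - 4\right) = 2 \left(-40\right) = -80$)
$R{\left(3,-3 \right)} o w{\left(1 \right)} = \left(3 - 3\right) \left(-80\right) 10 = 0 \left(-80\right) 10 = 0 \cdot 10 = 0$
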